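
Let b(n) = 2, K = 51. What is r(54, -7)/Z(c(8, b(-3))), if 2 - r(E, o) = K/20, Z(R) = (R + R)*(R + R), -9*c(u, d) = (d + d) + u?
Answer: -99/1280 ≈ -0.077344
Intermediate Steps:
c(u, d) = -2*d/9 - u/9 (c(u, d) = -((d + d) + u)/9 = -(2*d + u)/9 = -(u + 2*d)/9 = -2*d/9 - u/9)
Z(R) = 4*R**2 (Z(R) = (2*R)*(2*R) = 4*R**2)
r(E, o) = -11/20 (r(E, o) = 2 - 51/20 = -11/20)
r(54, -7)/Z(c(8, b(-3))) = -11*1/(4*(-2/9*2 - 1/9*8)**2)/20 = -11*1/(4*(-4/9 - 8/9)**2)/20 = -11/(20*(4*(-4/3)**2)) = -11/(20*(4*(16/9))) = -11/(20*64/9) = -11/20*9/64 = -99/1280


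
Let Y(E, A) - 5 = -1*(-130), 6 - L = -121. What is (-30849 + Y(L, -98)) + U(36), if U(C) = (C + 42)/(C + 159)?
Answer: -153568/5 ≈ -30714.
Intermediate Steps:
L = 127 (L = 6 - 1*(-121) = 6 + 121 = 127)
Y(E, A) = 135 (Y(E, A) = 5 - 1*(-130) = 5 + 130 = 135)
U(C) = (42 + C)/(159 + C)
(-30849 + Y(L, -98)) + U(36) = (-30849 + 135) + (42 + 36)/(159 + 36) = -30714 + 78/195 = -30714 + (1/195)*78 = -30714 + ⅖ = -153568/5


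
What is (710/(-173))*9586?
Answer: -6806060/173 ≈ -39341.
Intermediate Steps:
(710/(-173))*9586 = (710*(-1/173))*9586 = -710/173*9586 = -6806060/173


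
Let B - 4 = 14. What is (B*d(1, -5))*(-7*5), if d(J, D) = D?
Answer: 3150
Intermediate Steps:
B = 18 (B = 4 + 14 = 18)
(B*d(1, -5))*(-7*5) = (18*(-5))*(-7*5) = -90*(-35) = 3150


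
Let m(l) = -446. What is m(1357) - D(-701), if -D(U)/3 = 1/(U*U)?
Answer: -219164843/491401 ≈ -446.00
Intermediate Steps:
D(U) = -3/U**2
m(1357) - D(-701) = -446 - (-3)/(-701)**2 = -446 - (-3)/491401 = -446 - 1*(-3/491401) = -446 + 3/491401 = -219164843/491401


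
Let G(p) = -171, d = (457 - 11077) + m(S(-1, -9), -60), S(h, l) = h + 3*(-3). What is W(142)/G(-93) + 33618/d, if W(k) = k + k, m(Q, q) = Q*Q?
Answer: -4368179/899460 ≈ -4.8564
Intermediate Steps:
S(h, l) = -9 + h (S(h, l) = h - 9 = -9 + h)
m(Q, q) = Q**2
W(k) = 2*k
d = -10520 (d = (457 - 11077) + (-9 - 1)**2 = -10620 + (-10)**2 = -10620 + 100 = -10520)
W(142)/G(-93) + 33618/d = (2*142)/(-171) + 33618/(-10520) = 284*(-1/171) + 33618*(-1/10520) = -284/171 - 16809/5260 = -4368179/899460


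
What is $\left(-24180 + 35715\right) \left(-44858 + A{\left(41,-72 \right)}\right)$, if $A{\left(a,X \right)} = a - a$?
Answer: $-517437030$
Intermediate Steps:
$A{\left(a,X \right)} = 0$
$\left(-24180 + 35715\right) \left(-44858 + A{\left(41,-72 \right)}\right) = \left(-24180 + 35715\right) \left(-44858 + 0\right) = 11535 \left(-44858\right) = -517437030$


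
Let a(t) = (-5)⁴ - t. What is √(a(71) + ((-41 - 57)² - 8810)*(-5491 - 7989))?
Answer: 87*I*√1414 ≈ 3271.5*I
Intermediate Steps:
a(t) = 625 - t
√(a(71) + ((-41 - 57)² - 8810)*(-5491 - 7989)) = √((625 - 1*71) + ((-41 - 57)² - 8810)*(-5491 - 7989)) = √((625 - 71) + ((-98)² - 8810)*(-13480)) = √(554 + (9604 - 8810)*(-13480)) = √(554 + 794*(-13480)) = √(554 - 10703120) = √(-10702566) = 87*I*√1414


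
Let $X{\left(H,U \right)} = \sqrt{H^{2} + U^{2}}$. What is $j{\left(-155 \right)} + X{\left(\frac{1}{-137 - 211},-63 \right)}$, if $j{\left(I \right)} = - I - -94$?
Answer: $249 + \frac{\sqrt{480661777}}{348} \approx 312.0$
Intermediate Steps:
$j{\left(I \right)} = 94 - I$ ($j{\left(I \right)} = - I + 94 = 94 - I$)
$j{\left(-155 \right)} + X{\left(\frac{1}{-137 - 211},-63 \right)} = \left(94 - -155\right) + \sqrt{\left(\frac{1}{-137 - 211}\right)^{2} + \left(-63\right)^{2}} = \left(94 + 155\right) + \sqrt{\left(\frac{1}{-348}\right)^{2} + 3969} = 249 + \sqrt{\left(- \frac{1}{348}\right)^{2} + 3969} = 249 + \sqrt{\frac{1}{121104} + 3969} = 249 + \sqrt{\frac{480661777}{121104}} = 249 + \frac{\sqrt{480661777}}{348}$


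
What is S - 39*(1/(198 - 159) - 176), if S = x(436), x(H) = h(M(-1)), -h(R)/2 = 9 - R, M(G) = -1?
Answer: 6843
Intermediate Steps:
h(R) = -18 + 2*R (h(R) = -2*(9 - R) = -18 + 2*R)
x(H) = -20 (x(H) = -18 + 2*(-1) = -18 - 2 = -20)
S = -20
S - 39*(1/(198 - 159) - 176) = -20 - 39*(1/(198 - 159) - 176) = -20 - 39*(1/39 - 176) = -20 - 39*(-6863/39) = -20 + 6863 = 6843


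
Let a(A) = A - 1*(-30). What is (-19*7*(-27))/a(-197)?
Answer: -3591/167 ≈ -21.503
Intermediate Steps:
a(A) = 30 + A (a(A) = A + 30 = 30 + A)
(-19*7*(-27))/a(-197) = (-19*7*(-27))/(30 - 197) = -133*(-27)/(-167) = 3591*(-1/167) = -3591/167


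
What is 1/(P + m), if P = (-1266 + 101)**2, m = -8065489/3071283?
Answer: 3071283/4168414004186 ≈ 7.3680e-7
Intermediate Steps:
m = -8065489/3071283 (m = -8065489*1/3071283 = -8065489/3071283 ≈ -2.6261)
P = 1357225 (P = (-1165)**2 = 1357225)
1/(P + m) = 1/(1357225 - 8065489/3071283) = 1/(4168414004186/3071283) = 3071283/4168414004186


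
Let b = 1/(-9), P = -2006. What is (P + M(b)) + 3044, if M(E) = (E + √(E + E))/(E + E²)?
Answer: 8313/8 - 27*I*√2/8 ≈ 1039.1 - 4.773*I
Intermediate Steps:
b = -⅑ ≈ -0.11111
M(E) = (E + √2*√E)/(E + E²) (M(E) = (E + √(2*E))/(E + E²) = (E + √2*√E)/(E + E²))
(P + M(b)) + 3044 = (-2006 + (-⅑ + √2*√(-⅑))/((-⅑)*(1 - ⅑))) + 3044 = (-2006 - 9*(-⅑ + √2*(I/3))/8/9) + 3044 = (-2006 - 9*9/8*(-⅑ + I*√2/3)) + 3044 = (-2006 + (9/8 - 27*I*√2/8)) + 3044 = (-16039/8 - 27*I*√2/8) + 3044 = 8313/8 - 27*I*√2/8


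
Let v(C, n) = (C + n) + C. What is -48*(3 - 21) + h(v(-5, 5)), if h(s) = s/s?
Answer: 865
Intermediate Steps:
v(C, n) = n + 2*C
h(s) = 1
-48*(3 - 21) + h(v(-5, 5)) = -48*(3 - 21) + 1 = -48*(-18) + 1 = 864 + 1 = 865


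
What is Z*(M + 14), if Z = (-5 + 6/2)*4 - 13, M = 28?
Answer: -882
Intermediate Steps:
Z = -21 (Z = (-5 + 6*(1/2))*4 - 13 = (-5 + 3)*4 - 13 = -2*4 - 13 = -8 - 13 = -21)
Z*(M + 14) = -21*(28 + 14) = -21*42 = -882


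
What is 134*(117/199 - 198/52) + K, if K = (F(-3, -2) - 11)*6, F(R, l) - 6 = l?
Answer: -1224807/2587 ≈ -473.45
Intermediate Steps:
F(R, l) = 6 + l
K = -42 (K = ((6 - 2) - 11)*6 = (4 - 11)*6 = -7*6 = -42)
134*(117/199 - 198/52) + K = 134*(117/199 - 198/52) - 42 = 134*(117*(1/199) - 198*1/52) - 42 = 134*(117/199 - 99/26) - 42 = 134*(-16659/5174) - 42 = -1116153/2587 - 42 = -1224807/2587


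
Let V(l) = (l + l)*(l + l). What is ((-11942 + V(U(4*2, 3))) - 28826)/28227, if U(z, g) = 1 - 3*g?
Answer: -13504/9409 ≈ -1.4352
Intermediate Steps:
V(l) = 4*l**2 (V(l) = (2*l)*(2*l) = 4*l**2)
((-11942 + V(U(4*2, 3))) - 28826)/28227 = ((-11942 + 4*(1 - 3*3)**2) - 28826)/28227 = ((-11942 + 4*(1 - 9)**2) - 28826)*(1/28227) = ((-11942 + 4*(-8)**2) - 28826)*(1/28227) = ((-11942 + 4*64) - 28826)*(1/28227) = ((-11942 + 256) - 28826)*(1/28227) = (-11686 - 28826)*(1/28227) = -40512*1/28227 = -13504/9409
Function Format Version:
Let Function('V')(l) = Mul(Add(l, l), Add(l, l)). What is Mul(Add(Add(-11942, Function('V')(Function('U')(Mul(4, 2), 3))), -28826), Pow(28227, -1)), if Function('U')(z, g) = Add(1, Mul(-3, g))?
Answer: Rational(-13504, 9409) ≈ -1.4352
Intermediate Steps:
Function('V')(l) = Mul(4, Pow(l, 2)) (Function('V')(l) = Mul(Mul(2, l), Mul(2, l)) = Mul(4, Pow(l, 2)))
Mul(Add(Add(-11942, Function('V')(Function('U')(Mul(4, 2), 3))), -28826), Pow(28227, -1)) = Mul(Add(Add(-11942, Mul(4, Pow(Add(1, Mul(-3, 3)), 2))), -28826), Pow(28227, -1)) = Mul(Add(Add(-11942, Mul(4, Pow(Add(1, -9), 2))), -28826), Rational(1, 28227)) = Mul(Add(Add(-11942, Mul(4, Pow(-8, 2))), -28826), Rational(1, 28227)) = Mul(Add(Add(-11942, Mul(4, 64)), -28826), Rational(1, 28227)) = Mul(Add(Add(-11942, 256), -28826), Rational(1, 28227)) = Mul(Add(-11686, -28826), Rational(1, 28227)) = Mul(-40512, Rational(1, 28227)) = Rational(-13504, 9409)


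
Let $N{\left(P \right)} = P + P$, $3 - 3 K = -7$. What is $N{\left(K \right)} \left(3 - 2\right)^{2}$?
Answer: $\frac{20}{3} \approx 6.6667$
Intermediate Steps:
$K = \frac{10}{3}$ ($K = 1 - - \frac{7}{3} = 1 + \frac{7}{3} = \frac{10}{3} \approx 3.3333$)
$N{\left(P \right)} = 2 P$
$N{\left(K \right)} \left(3 - 2\right)^{2} = 2 \cdot \frac{10}{3} \left(3 - 2\right)^{2} = \frac{20 \cdot 1^{2}}{3} = \frac{20}{3} \cdot 1 = \frac{20}{3}$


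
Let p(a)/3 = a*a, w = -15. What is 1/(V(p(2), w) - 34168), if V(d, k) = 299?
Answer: -1/33869 ≈ -2.9526e-5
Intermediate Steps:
p(a) = 3*a² (p(a) = 3*(a*a) = 3*a²)
1/(V(p(2), w) - 34168) = 1/(299 - 34168) = 1/(-33869) = -1/33869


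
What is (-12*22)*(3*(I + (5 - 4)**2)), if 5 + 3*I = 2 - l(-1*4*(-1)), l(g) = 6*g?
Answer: 6336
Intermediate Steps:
I = -9 (I = -5/3 + (2 - 6*-1*4*(-1))/3 = -5/3 + (2 - 6*(-4*(-1)))/3 = -5/3 + (2 - 6*4)/3 = -5/3 + (2 - 1*24)/3 = -5/3 + (2 - 24)/3 = -5/3 + (1/3)*(-22) = -5/3 - 22/3 = -9)
(-12*22)*(3*(I + (5 - 4)**2)) = (-12*22)*(3*(-9 + (5 - 4)**2)) = -792*(-9 + 1**2) = -792*(-9 + 1) = -792*(-8) = -264*(-24) = 6336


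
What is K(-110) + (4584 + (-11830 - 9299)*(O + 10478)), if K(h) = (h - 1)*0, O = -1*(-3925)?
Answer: -304316403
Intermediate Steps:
O = 3925
K(h) = 0 (K(h) = (-1 + h)*0 = 0)
K(-110) + (4584 + (-11830 - 9299)*(O + 10478)) = 0 + (4584 + (-11830 - 9299)*(3925 + 10478)) = 0 + (4584 - 21129*14403) = 0 + (4584 - 304320987) = 0 - 304316403 = -304316403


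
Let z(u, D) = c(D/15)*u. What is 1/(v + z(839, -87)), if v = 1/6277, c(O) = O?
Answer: -31385/152725682 ≈ -0.00020550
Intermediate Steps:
v = 1/6277 (v = (1/6277)*1 = 1/6277 ≈ 0.00015931)
z(u, D) = D*u/15 (z(u, D) = (D/15)*u = D*u/15)
1/(v + z(839, -87)) = 1/(1/6277 + (1/15)*(-87)*839) = 1/(1/6277 - 24331/5) = 1/(-152725682/31385) = -31385/152725682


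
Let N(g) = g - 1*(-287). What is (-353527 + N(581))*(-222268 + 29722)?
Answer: 67903079814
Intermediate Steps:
N(g) = 287 + g (N(g) = g + 287 = 287 + g)
(-353527 + N(581))*(-222268 + 29722) = (-353527 + (287 + 581))*(-222268 + 29722) = (-353527 + 868)*(-192546) = -352659*(-192546) = 67903079814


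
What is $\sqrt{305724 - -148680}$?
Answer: $2 \sqrt{113601} \approx 674.09$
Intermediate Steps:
$\sqrt{305724 - -148680} = \sqrt{305724 + 148680} = \sqrt{454404} = 2 \sqrt{113601}$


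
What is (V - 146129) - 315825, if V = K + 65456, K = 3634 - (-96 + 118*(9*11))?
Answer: -404450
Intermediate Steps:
K = -7952 (K = 3634 - (-96 + 118*99) = 3634 - (-96 + 11682) = 3634 - 1*11586 = 3634 - 11586 = -7952)
V = 57504 (V = -7952 + 65456 = 57504)
(V - 146129) - 315825 = (57504 - 146129) - 315825 = -88625 - 315825 = -404450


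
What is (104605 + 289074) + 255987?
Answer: 649666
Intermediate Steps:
(104605 + 289074) + 255987 = 393679 + 255987 = 649666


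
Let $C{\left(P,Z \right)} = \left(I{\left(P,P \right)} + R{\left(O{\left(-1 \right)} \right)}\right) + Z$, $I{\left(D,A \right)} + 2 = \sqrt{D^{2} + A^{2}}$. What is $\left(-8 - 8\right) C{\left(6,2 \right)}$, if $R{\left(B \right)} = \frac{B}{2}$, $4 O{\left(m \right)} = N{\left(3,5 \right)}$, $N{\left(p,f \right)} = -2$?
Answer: $4 - 96 \sqrt{2} \approx -131.76$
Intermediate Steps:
$O{\left(m \right)} = - \frac{1}{2}$ ($O{\left(m \right)} = \frac{1}{4} \left(-2\right) = - \frac{1}{2}$)
$R{\left(B \right)} = \frac{B}{2}$ ($R{\left(B \right)} = B \frac{1}{2} = \frac{B}{2}$)
$I{\left(D,A \right)} = -2 + \sqrt{A^{2} + D^{2}}$ ($I{\left(D,A \right)} = -2 + \sqrt{D^{2} + A^{2}} = -2 + \sqrt{A^{2} + D^{2}}$)
$C{\left(P,Z \right)} = - \frac{9}{4} + Z + \sqrt{2} \sqrt{P^{2}}$ ($C{\left(P,Z \right)} = \left(\left(-2 + \sqrt{P^{2} + P^{2}}\right) + \frac{1}{2} \left(- \frac{1}{2}\right)\right) + Z = \left(\left(-2 + \sqrt{2 P^{2}}\right) - \frac{1}{4}\right) + Z = \left(\left(-2 + \sqrt{2} \sqrt{P^{2}}\right) - \frac{1}{4}\right) + Z = \left(- \frac{9}{4} + \sqrt{2} \sqrt{P^{2}}\right) + Z = - \frac{9}{4} + Z + \sqrt{2} \sqrt{P^{2}}$)
$\left(-8 - 8\right) C{\left(6,2 \right)} = \left(-8 - 8\right) \left(- \frac{9}{4} + 2 + \sqrt{2} \sqrt{6^{2}}\right) = - 16 \left(- \frac{9}{4} + 2 + \sqrt{2} \sqrt{36}\right) = - 16 \left(- \frac{9}{4} + 2 + \sqrt{2} \cdot 6\right) = - 16 \left(- \frac{9}{4} + 2 + 6 \sqrt{2}\right) = - 16 \left(- \frac{1}{4} + 6 \sqrt{2}\right) = 4 - 96 \sqrt{2}$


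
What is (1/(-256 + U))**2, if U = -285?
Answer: 1/292681 ≈ 3.4167e-6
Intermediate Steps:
(1/(-256 + U))**2 = (1/(-256 - 285))**2 = (1/(-541))**2 = (-1/541)**2 = 1/292681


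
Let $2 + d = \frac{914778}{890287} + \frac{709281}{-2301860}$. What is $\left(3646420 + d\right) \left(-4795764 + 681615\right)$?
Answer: $- \frac{30743654553166786980440757}{2049316033820} \approx -1.5002 \cdot 10^{13}$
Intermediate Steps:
$d = - \frac{2624404834207}{2049316033820}$ ($d = -2 + \left(\frac{914778}{890287} + \frac{709281}{-2301860}\right) = -2 + \left(914778 \cdot \frac{1}{890287} + 709281 \left(- \frac{1}{2301860}\right)\right) = -2 + \left(\frac{914778}{890287} - \frac{709281}{2301860}\right) = -2 + \frac{1474227233433}{2049316033820} = - \frac{2624404834207}{2049316033820} \approx -1.2806$)
$\left(3646420 + d\right) \left(-4795764 + 681615\right) = \left(3646420 - \frac{2624404834207}{2049316033820}\right) \left(-4795764 + 681615\right) = \frac{7472664347637090193}{2049316033820} \left(-4114149\right) = - \frac{30743654553166786980440757}{2049316033820}$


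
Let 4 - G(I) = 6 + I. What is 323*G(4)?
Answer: -1938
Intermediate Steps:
G(I) = -2 - I (G(I) = 4 - (6 + I) = 4 + (-6 - I) = -2 - I)
323*G(4) = 323*(-2 - 1*4) = 323*(-2 - 4) = 323*(-6) = -1938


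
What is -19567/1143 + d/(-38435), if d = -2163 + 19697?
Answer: -772099007/43931205 ≈ -17.575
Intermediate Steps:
d = 17534
-19567/1143 + d/(-38435) = -19567/1143 + 17534/(-38435) = -19567*1/1143 + 17534*(-1/38435) = -19567/1143 - 17534/38435 = -772099007/43931205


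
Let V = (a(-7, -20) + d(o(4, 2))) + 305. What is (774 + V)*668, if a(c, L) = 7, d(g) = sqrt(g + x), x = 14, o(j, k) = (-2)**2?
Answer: 725448 + 2004*sqrt(2) ≈ 7.2828e+5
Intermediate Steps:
o(j, k) = 4
d(g) = sqrt(14 + g) (d(g) = sqrt(g + 14) = sqrt(14 + g))
V = 312 + 3*sqrt(2) (V = (7 + sqrt(14 + 4)) + 305 = (7 + sqrt(18)) + 305 = (7 + 3*sqrt(2)) + 305 = 312 + 3*sqrt(2) ≈ 316.24)
(774 + V)*668 = (774 + (312 + 3*sqrt(2)))*668 = (1086 + 3*sqrt(2))*668 = 725448 + 2004*sqrt(2)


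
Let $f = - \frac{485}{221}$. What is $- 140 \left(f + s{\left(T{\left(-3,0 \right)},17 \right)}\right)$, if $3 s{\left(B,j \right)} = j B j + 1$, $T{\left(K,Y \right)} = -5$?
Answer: $\frac{44881060}{663} \approx 67694.0$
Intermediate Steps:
$f = - \frac{485}{221}$ ($f = \left(-485\right) \frac{1}{221} = - \frac{485}{221} \approx -2.1946$)
$s{\left(B,j \right)} = \frac{1}{3} + \frac{B j^{2}}{3}$ ($s{\left(B,j \right)} = \frac{j B j + 1}{3} = \frac{B j j + 1}{3} = \frac{B j^{2} + 1}{3} = \frac{1 + B j^{2}}{3} = \frac{1}{3} + \frac{B j^{2}}{3}$)
$- 140 \left(f + s{\left(T{\left(-3,0 \right)},17 \right)}\right) = - 140 \left(- \frac{485}{221} + \left(\frac{1}{3} + \frac{1}{3} \left(-5\right) 17^{2}\right)\right) = - 140 \left(- \frac{485}{221} + \left(\frac{1}{3} + \frac{1}{3} \left(-5\right) 289\right)\right) = - 140 \left(- \frac{485}{221} + \left(\frac{1}{3} - \frac{1445}{3}\right)\right) = - 140 \left(- \frac{485}{221} - \frac{1444}{3}\right) = \left(-140\right) \left(- \frac{320579}{663}\right) = \frac{44881060}{663}$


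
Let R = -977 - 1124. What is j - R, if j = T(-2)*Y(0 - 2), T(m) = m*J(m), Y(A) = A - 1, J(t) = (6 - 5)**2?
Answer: 2107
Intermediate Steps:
J(t) = 1 (J(t) = 1**2 = 1)
Y(A) = -1 + A
T(m) = m (T(m) = m*1 = m)
R = -2101
j = 6 (j = -2*(-1 + (0 - 2)) = -2*(-1 - 2) = -2*(-3) = 6)
j - R = 6 - 1*(-2101) = 6 + 2101 = 2107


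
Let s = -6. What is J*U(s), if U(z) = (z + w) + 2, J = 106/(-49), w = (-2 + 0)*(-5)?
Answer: -636/49 ≈ -12.980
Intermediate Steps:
w = 10 (w = -2*(-5) = 10)
J = -106/49 (J = 106*(-1/49) = -106/49 ≈ -2.1633)
U(z) = 12 + z (U(z) = (z + 10) + 2 = (10 + z) + 2 = 12 + z)
J*U(s) = -106*(12 - 6)/49 = -106/49*6 = -636/49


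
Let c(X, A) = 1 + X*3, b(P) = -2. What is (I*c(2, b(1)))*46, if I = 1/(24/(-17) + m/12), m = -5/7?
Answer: -459816/2101 ≈ -218.86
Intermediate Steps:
c(X, A) = 1 + 3*X
m = -5/7 (m = -5*1/7 = -5/7 ≈ -0.71429)
I = -1428/2101 (I = 1/(24/(-17) - 5/7/12) = 1/(24*(-1/17) - 5/7*1/12) = 1/(-24/17 - 5/84) = 1/(-2101/1428) = -1428/2101 ≈ -0.67968)
(I*c(2, b(1)))*46 = -1428*(1 + 3*2)/2101*46 = -1428*(1 + 6)/2101*46 = -1428/2101*7*46 = -9996/2101*46 = -459816/2101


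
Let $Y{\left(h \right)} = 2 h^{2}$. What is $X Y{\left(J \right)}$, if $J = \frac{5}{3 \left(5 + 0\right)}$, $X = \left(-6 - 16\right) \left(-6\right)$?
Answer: $\frac{88}{3} \approx 29.333$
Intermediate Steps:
$X = 132$ ($X = \left(-22\right) \left(-6\right) = 132$)
$J = \frac{1}{3}$ ($J = \frac{5}{3 \cdot 5} = \frac{5}{15} = 5 \cdot \frac{1}{15} = \frac{1}{3} \approx 0.33333$)
$X Y{\left(J \right)} = 132 \cdot \frac{2}{9} = \frac{88}{3}$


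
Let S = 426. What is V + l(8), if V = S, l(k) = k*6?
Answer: 474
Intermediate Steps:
l(k) = 6*k
V = 426
V + l(8) = 426 + 6*8 = 426 + 48 = 474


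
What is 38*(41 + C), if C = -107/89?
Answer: 134596/89 ≈ 1512.3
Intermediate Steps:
C = -107/89 (C = -107*1/89 = -107/89 ≈ -1.2022)
38*(41 + C) = 38*(41 - 107/89) = 38*(3542/89) = 134596/89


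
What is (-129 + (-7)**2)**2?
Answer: 6400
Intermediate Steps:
(-129 + (-7)**2)**2 = (-129 + 49)**2 = (-80)**2 = 6400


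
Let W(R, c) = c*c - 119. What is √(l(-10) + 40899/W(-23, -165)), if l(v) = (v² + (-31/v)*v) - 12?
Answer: √42988516746/27106 ≈ 7.6491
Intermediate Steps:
W(R, c) = -119 + c² (W(R, c) = c² - 119 = -119 + c²)
l(v) = -43 + v² (l(v) = (v² - 31) - 12 = (-31 + v²) - 12 = -43 + v²)
√(l(-10) + 40899/W(-23, -165)) = √((-43 + (-10)²) + 40899/(-119 + (-165)²)) = √((-43 + 100) + 40899/(-119 + 27225)) = √(57 + 40899/27106) = √(1585941/27106) = √42988516746/27106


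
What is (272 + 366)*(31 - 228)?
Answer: -125686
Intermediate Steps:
(272 + 366)*(31 - 228) = 638*(-197) = -125686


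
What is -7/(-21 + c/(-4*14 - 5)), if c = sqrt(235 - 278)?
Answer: 546987/1641004 - 427*I*sqrt(43)/1641004 ≈ 0.33332 - 0.0017063*I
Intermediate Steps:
c = I*sqrt(43) (c = sqrt(-43) = I*sqrt(43) ≈ 6.5574*I)
-7/(-21 + c/(-4*14 - 5)) = -7/(-21 + (I*sqrt(43))/(-4*14 - 5)) = -7/(-21 + (I*sqrt(43))/(-56 - 5)) = -7/(-21 + (I*sqrt(43))/(-61)) = -7/(-21 + (I*sqrt(43))*(-1/61)) = -7/(-21 - I*sqrt(43)/61)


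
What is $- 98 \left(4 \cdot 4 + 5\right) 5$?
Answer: $-10290$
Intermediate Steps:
$- 98 \left(4 \cdot 4 + 5\right) 5 = - 98 \left(16 + 5\right) 5 = - 98 \cdot 21 \cdot 5 = \left(-98\right) 105 = -10290$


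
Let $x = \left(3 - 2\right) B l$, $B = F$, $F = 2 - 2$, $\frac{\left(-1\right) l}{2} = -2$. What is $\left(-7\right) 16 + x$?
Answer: $-112$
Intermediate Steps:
$l = 4$ ($l = \left(-2\right) \left(-2\right) = 4$)
$F = 0$ ($F = 2 - 2 = 0$)
$B = 0$
$x = 0$ ($x = \left(3 - 2\right) 0 \cdot 4 = 1 \cdot 0 \cdot 4 = 0 \cdot 4 = 0$)
$\left(-7\right) 16 + x = \left(-7\right) 16 + 0 = -112 + 0 = -112$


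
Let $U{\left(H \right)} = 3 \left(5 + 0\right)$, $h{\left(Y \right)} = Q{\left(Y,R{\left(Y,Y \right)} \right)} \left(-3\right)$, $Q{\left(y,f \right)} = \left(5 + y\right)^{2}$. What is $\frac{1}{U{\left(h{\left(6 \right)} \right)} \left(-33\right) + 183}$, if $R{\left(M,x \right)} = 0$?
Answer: $- \frac{1}{312} \approx -0.0032051$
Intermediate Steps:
$h{\left(Y \right)} = - 3 \left(5 + Y\right)^{2}$ ($h{\left(Y \right)} = \left(5 + Y\right)^{2} \left(-3\right) = - 3 \left(5 + Y\right)^{2}$)
$U{\left(H \right)} = 15$ ($U{\left(H \right)} = 3 \cdot 5 = 15$)
$\frac{1}{U{\left(h{\left(6 \right)} \right)} \left(-33\right) + 183} = \frac{1}{15 \left(-33\right) + 183} = \frac{1}{-495 + 183} = \frac{1}{-312} = - \frac{1}{312}$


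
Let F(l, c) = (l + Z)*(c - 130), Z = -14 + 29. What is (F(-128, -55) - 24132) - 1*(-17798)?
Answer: 14571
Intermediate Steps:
Z = 15
F(l, c) = (-130 + c)*(15 + l) (F(l, c) = (l + 15)*(c - 130) = (15 + l)*(-130 + c) = (-130 + c)*(15 + l))
(F(-128, -55) - 24132) - 1*(-17798) = ((-1950 - 130*(-128) + 15*(-55) - 55*(-128)) - 24132) - 1*(-17798) = ((-1950 + 16640 - 825 + 7040) - 24132) + 17798 = (20905 - 24132) + 17798 = -3227 + 17798 = 14571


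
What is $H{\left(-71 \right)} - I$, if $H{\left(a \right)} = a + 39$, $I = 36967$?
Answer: $-36999$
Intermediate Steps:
$H{\left(a \right)} = 39 + a$
$H{\left(-71 \right)} - I = \left(39 - 71\right) - 36967 = -32 - 36967 = -36999$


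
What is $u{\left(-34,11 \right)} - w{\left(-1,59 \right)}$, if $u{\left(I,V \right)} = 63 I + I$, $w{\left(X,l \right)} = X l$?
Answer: $-2117$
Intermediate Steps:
$u{\left(I,V \right)} = 64 I$
$u{\left(-34,11 \right)} - w{\left(-1,59 \right)} = 64 \left(-34\right) - \left(-1\right) 59 = -2176 - -59 = -2176 + 59 = -2117$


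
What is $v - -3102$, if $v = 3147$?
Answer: $6249$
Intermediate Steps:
$v - -3102 = 3147 - -3102 = 3147 + 3102 = 6249$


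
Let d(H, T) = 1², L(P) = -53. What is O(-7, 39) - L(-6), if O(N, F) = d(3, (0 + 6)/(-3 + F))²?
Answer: 54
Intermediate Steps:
d(H, T) = 1
O(N, F) = 1 (O(N, F) = 1² = 1)
O(-7, 39) - L(-6) = 1 - 1*(-53) = 1 + 53 = 54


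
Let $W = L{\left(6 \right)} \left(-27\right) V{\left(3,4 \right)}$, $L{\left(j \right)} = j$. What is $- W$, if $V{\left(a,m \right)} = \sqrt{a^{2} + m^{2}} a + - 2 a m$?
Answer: $-1458$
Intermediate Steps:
$V{\left(a,m \right)} = a \sqrt{a^{2} + m^{2}} - 2 a m$
$W = 1458$ ($W = 6 \left(-27\right) 3 \left(\sqrt{3^{2} + 4^{2}} - 8\right) = - 162 \cdot 3 \left(\sqrt{9 + 16} - 8\right) = - 162 \cdot 3 \left(\sqrt{25} - 8\right) = - 162 \cdot 3 \left(5 - 8\right) = - 162 \cdot 3 \left(-3\right) = \left(-162\right) \left(-9\right) = 1458$)
$- W = \left(-1\right) 1458 = -1458$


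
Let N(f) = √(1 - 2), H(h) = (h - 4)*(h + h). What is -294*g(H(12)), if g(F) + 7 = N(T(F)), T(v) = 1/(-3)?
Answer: 2058 - 294*I ≈ 2058.0 - 294.0*I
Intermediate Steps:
T(v) = -⅓
H(h) = 2*h*(-4 + h) (H(h) = (-4 + h)*(2*h) = 2*h*(-4 + h))
N(f) = I (N(f) = √(-1) = I)
g(F) = -7 + I
-294*g(H(12)) = -294*(-7 + I) = 2058 - 294*I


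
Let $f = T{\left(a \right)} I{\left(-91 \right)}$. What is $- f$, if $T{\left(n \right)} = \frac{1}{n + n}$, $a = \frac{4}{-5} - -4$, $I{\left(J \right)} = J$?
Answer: $\frac{455}{32} \approx 14.219$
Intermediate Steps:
$a = \frac{16}{5}$ ($a = 4 \left(- \frac{1}{5}\right) + 4 = - \frac{4}{5} + 4 = \frac{16}{5} \approx 3.2$)
$T{\left(n \right)} = \frac{1}{2 n}$
$f = - \frac{455}{32}$ ($f = \frac{1}{2 \cdot \frac{16}{5}} \left(-91\right) = \frac{1}{2} \cdot \frac{5}{16} \left(-91\right) = \frac{5}{32} \left(-91\right) = - \frac{455}{32} \approx -14.219$)
$- f = \left(-1\right) \left(- \frac{455}{32}\right) = \frac{455}{32}$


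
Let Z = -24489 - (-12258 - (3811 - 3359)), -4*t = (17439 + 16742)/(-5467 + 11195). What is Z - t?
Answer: -269846267/22912 ≈ -11778.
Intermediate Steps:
t = -34181/22912 (t = -(17439 + 16742)/(4*(-5467 + 11195)) = -34181/(4*5728) = -1/4*34181/5728 = -34181/22912 ≈ -1.4918)
Z = -11779 (Z = -24489 - (-12258 - 1*452) = -24489 - (-12258 - 452) = -24489 - 1*(-12710) = -24489 + 12710 = -11779)
Z - t = -11779 - 1*(-34181/22912) = -11779 + 34181/22912 = -269846267/22912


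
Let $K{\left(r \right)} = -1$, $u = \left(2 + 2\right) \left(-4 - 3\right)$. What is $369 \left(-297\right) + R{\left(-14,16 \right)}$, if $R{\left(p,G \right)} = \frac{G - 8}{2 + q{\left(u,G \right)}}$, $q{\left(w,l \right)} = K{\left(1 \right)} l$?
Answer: $- \frac{767155}{7} \approx -1.0959 \cdot 10^{5}$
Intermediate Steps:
$u = -28$ ($u = 4 \left(-7\right) = -28$)
$q{\left(w,l \right)} = - l$
$R{\left(p,G \right)} = \frac{-8 + G}{2 - G}$ ($R{\left(p,G \right)} = \frac{G - 8}{2 - G} = \frac{-8 + G}{2 - G}$)
$369 \left(-297\right) + R{\left(-14,16 \right)} = 369 \left(-297\right) + \frac{-8 + 16}{2 - 16} = -109593 + \frac{1}{2 - 16} \cdot 8 = -109593 + \frac{1}{-14} \cdot 8 = -109593 - \frac{4}{7} = - \frac{767155}{7}$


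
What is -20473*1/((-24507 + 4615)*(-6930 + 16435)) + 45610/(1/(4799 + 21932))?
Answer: 230518534488869073/189073460 ≈ 1.2192e+9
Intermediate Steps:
-20473*1/((-24507 + 4615)*(-6930 + 16435)) + 45610/(1/(4799 + 21932)) = -20473/((-19892*9505)) + 45610/(1/26731) = -20473/(-189073460) + 45610/(1/26731) = -20473*(-1/189073460) + 45610*26731 = 20473/189073460 + 1219200910 = 230518534488869073/189073460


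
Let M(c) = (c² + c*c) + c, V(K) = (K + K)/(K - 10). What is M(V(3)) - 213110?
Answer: -10442360/49 ≈ -2.1311e+5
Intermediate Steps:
V(K) = 2*K/(-10 + K) (V(K) = (2*K)/(-10 + K) = 2*K/(-10 + K))
M(c) = c + 2*c² (M(c) = (c² + c²) + c = 2*c² + c = c + 2*c²)
M(V(3)) - 213110 = (2*3/(-10 + 3))*(1 + 2*(2*3/(-10 + 3))) - 213110 = (2*3/(-7))*(1 + 2*(2*3/(-7))) - 213110 = (2*3*(-⅐))*(1 + 2*(2*3*(-⅐))) - 213110 = -6*(1 + 2*(-6/7))/7 - 213110 = -6*(1 - 12/7)/7 - 213110 = -6/7*(-5/7) - 213110 = 30/49 - 213110 = -10442360/49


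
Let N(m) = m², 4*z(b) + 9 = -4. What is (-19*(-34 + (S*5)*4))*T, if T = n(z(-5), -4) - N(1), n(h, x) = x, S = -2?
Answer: -7030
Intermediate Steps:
z(b) = -13/4 (z(b) = -9/4 + (¼)*(-4) = -9/4 - 1 = -13/4)
T = -5 (T = -4 - 1*1² = -4 - 1*1 = -4 - 1 = -5)
(-19*(-34 + (S*5)*4))*T = -19*(-34 - 2*5*4)*(-5) = -19*(-34 - 10*4)*(-5) = -19*(-34 - 40)*(-5) = -19*(-74)*(-5) = 1406*(-5) = -7030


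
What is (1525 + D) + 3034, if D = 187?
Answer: 4746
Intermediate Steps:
(1525 + D) + 3034 = (1525 + 187) + 3034 = 1712 + 3034 = 4746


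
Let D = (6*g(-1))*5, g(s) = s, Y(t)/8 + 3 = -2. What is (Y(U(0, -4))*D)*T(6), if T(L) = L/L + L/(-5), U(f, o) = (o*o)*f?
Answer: -240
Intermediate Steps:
U(f, o) = f*o² (U(f, o) = o²*f = f*o²)
Y(t) = -40 (Y(t) = -24 + 8*(-2) = -24 - 16 = -40)
T(L) = 1 - L/5 (T(L) = 1 + L*(-⅕) = 1 - L/5)
D = -30 (D = (6*(-1))*5 = -6*5 = -30)
(Y(U(0, -4))*D)*T(6) = (-40*(-30))*(1 - ⅕*6) = 1200*(1 - 6/5) = 1200*(-⅕) = -240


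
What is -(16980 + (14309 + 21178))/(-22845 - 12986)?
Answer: 52467/35831 ≈ 1.4643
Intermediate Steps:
-(16980 + (14309 + 21178))/(-22845 - 12986) = -(16980 + 35487)/(-35831) = -52467*(-1)/35831 = -1*(-52467/35831) = 52467/35831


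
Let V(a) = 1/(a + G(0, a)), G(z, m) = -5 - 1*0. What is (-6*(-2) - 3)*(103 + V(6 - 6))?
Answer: 4626/5 ≈ 925.20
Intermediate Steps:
G(z, m) = -5 (G(z, m) = -5 + 0 = -5)
V(a) = 1/(-5 + a) (V(a) = 1/(a - 5) = 1/(-5 + a))
(-6*(-2) - 3)*(103 + V(6 - 6)) = (-6*(-2) - 3)*(103 + 1/(-5 + (6 - 6))) = (12 - 3)*(103 + 1/(-5 + 0)) = 9*(103 + 1/(-5)) = 9*(103 - ⅕) = 9*(514/5) = 4626/5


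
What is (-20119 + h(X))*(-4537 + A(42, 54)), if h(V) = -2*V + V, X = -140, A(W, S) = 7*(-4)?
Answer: 91204135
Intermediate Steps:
A(W, S) = -28
h(V) = -V
(-20119 + h(X))*(-4537 + A(42, 54)) = (-20119 - 1*(-140))*(-4537 - 28) = (-20119 + 140)*(-4565) = -19979*(-4565) = 91204135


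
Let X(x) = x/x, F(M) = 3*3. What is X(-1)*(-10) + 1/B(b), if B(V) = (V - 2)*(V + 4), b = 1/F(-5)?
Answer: -6371/629 ≈ -10.129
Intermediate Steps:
F(M) = 9
b = ⅑ (b = 1/9 = ⅑ ≈ 0.11111)
B(V) = (-2 + V)*(4 + V)
X(x) = 1
X(-1)*(-10) + 1/B(b) = 1*(-10) + 1/(-8 + (⅑)² + 2*(⅑)) = -10 + 1/(-8 + 1/81 + 2/9) = -10 + 1/(-629/81) = -10 + 1*(-81/629) = -10 - 81/629 = -6371/629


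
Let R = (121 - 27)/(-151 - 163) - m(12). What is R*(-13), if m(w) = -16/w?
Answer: -6331/471 ≈ -13.442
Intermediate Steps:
R = 487/471 (R = (121 - 27)/(-151 - 163) - (-16)/12 = 94/(-314) - (-16)/12 = 94*(-1/314) - 1*(-4/3) = -47/157 + 4/3 = 487/471 ≈ 1.0340)
R*(-13) = (487/471)*(-13) = -6331/471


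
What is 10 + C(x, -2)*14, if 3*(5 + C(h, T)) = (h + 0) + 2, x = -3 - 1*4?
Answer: -250/3 ≈ -83.333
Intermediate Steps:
x = -7 (x = -3 - 4 = -7)
C(h, T) = -13/3 + h/3 (C(h, T) = -5 + ((h + 0) + 2)/3 = -5 + (h + 2)/3 = -5 + (2 + h)/3 = -5 + (2/3 + h/3) = -13/3 + h/3)
10 + C(x, -2)*14 = 10 + (-13/3 + (1/3)*(-7))*14 = 10 + (-13/3 - 7/3)*14 = 10 - 20/3*14 = 10 - 280/3 = -250/3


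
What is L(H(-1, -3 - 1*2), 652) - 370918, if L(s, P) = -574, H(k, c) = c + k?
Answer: -371492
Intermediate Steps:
L(H(-1, -3 - 1*2), 652) - 370918 = -574 - 370918 = -371492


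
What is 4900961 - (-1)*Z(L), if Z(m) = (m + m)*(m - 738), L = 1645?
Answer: 7884991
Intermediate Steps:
Z(m) = 2*m*(-738 + m) (Z(m) = (2*m)*(-738 + m) = 2*m*(-738 + m))
4900961 - (-1)*Z(L) = 4900961 - (-1)*2*1645*(-738 + 1645) = 4900961 - (-1)*2*1645*907 = 4900961 - (-1)*2984030 = 4900961 - 1*(-2984030) = 4900961 + 2984030 = 7884991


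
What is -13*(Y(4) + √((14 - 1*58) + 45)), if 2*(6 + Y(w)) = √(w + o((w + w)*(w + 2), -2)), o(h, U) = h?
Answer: 65 - 13*√13 ≈ 18.128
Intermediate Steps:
Y(w) = -6 + √(w + 2*w*(2 + w))/2 (Y(w) = -6 + √(w + (w + w)*(w + 2))/2 = -6 + √(w + (2*w)*(2 + w))/2 = -6 + √(w + 2*w*(2 + w))/2)
-13*(Y(4) + √((14 - 1*58) + 45)) = -13*((-6 + √(4*(5 + 2*4))/2) + √((14 - 1*58) + 45)) = -13*((-6 + √(4*(5 + 8))/2) + √((14 - 58) + 45)) = -13*((-6 + √(4*13)/2) + √(-44 + 45)) = -13*((-6 + √52/2) + √1) = -13*((-6 + (2*√13)/2) + 1) = -13*((-6 + √13) + 1) = -13*(-5 + √13) = 65 - 13*√13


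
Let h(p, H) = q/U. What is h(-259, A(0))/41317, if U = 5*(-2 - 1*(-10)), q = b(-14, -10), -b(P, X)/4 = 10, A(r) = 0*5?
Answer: -1/41317 ≈ -2.4203e-5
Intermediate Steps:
A(r) = 0
b(P, X) = -40 (b(P, X) = -4*10 = -40)
q = -40
U = 40 (U = 5*(-2 + 10) = 5*8 = 40)
h(p, H) = -1 (h(p, H) = -40/40 = -40*1/40 = -1)
h(-259, A(0))/41317 = -1/41317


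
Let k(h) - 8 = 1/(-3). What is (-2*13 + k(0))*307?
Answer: -16885/3 ≈ -5628.3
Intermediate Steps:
k(h) = 23/3 (k(h) = 8 + 1/(-3) = 8 + 1*(-⅓) = 8 - ⅓ = 23/3)
(-2*13 + k(0))*307 = (-2*13 + 23/3)*307 = (-26 + 23/3)*307 = -55/3*307 = -16885/3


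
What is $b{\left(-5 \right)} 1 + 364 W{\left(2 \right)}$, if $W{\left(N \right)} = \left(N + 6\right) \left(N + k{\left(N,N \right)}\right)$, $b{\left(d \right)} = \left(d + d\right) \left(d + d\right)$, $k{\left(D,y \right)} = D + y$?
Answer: $17572$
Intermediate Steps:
$b{\left(d \right)} = 4 d^{2}$ ($b{\left(d \right)} = 2 d 2 d = 4 d^{2}$)
$W{\left(N \right)} = 3 N \left(6 + N\right)$ ($W{\left(N \right)} = \left(N + 6\right) \left(N + \left(N + N\right)\right) = \left(6 + N\right) \left(N + 2 N\right) = \left(6 + N\right) 3 N = 3 N \left(6 + N\right)$)
$b{\left(-5 \right)} 1 + 364 W{\left(2 \right)} = 4 \left(-5\right)^{2} \cdot 1 + 364 \cdot 3 \cdot 2 \left(6 + 2\right) = 4 \cdot 25 \cdot 1 + 364 \cdot 3 \cdot 2 \cdot 8 = 100 \cdot 1 + 364 \cdot 48 = 100 + 17472 = 17572$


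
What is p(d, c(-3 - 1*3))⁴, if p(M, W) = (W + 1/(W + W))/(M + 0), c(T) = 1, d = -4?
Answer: 81/4096 ≈ 0.019775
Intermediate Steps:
p(M, W) = (W + 1/(2*W))/M
p(d, c(-3 - 1*3))⁴ = ((½ + 1²)/(-4*1))⁴ = (-¼*1*(½ + 1))⁴ = (-¼*1*3/2)⁴ = (-3/8)⁴ = 81/4096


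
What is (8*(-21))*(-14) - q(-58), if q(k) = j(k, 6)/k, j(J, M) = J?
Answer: 2351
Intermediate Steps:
q(k) = 1 (q(k) = k/k = 1)
(8*(-21))*(-14) - q(-58) = (8*(-21))*(-14) - 1*1 = -168*(-14) - 1 = 2352 - 1 = 2351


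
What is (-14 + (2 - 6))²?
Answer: 324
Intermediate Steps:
(-14 + (2 - 6))² = (-14 - 4)² = (-18)² = 324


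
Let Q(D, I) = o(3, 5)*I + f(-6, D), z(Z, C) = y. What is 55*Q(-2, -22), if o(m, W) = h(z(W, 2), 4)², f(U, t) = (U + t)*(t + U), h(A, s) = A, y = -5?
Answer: -26730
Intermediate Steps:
z(Z, C) = -5
f(U, t) = (U + t)² (f(U, t) = (U + t)*(U + t) = (U + t)²)
o(m, W) = 25 (o(m, W) = (-5)² = 25)
Q(D, I) = (-6 + D)² + 25*I (Q(D, I) = 25*I + (-6 + D)² = (-6 + D)² + 25*I)
55*Q(-2, -22) = 55*((-6 - 2)² + 25*(-22)) = 55*((-8)² - 550) = 55*(64 - 550) = 55*(-486) = -26730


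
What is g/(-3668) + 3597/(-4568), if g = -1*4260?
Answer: 1566471/4188856 ≈ 0.37396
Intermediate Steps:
g = -4260
g/(-3668) + 3597/(-4568) = -4260/(-3668) + 3597/(-4568) = -4260*(-1/3668) + 3597*(-1/4568) = 1065/917 - 3597/4568 = 1566471/4188856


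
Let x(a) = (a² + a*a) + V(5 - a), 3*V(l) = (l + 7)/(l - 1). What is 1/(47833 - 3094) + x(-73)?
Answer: 36717043856/3444903 ≈ 10658.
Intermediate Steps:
V(l) = (7 + l)/(3*(-1 + l)) (V(l) = ((l + 7)/(l - 1))/3 = ((7 + l)/(-1 + l))/3 = (7 + l)/(3*(-1 + l)))
x(a) = 2*a² + (12 - a)/(3*(4 - a)) (x(a) = (a² + a*a) + (7 + (5 - a))/(3*(-1 + (5 - a))) = (a² + a²) + (12 - a)/(3*(4 - a)) = 2*a² + (12 - a)/(3*(4 - a)))
1/(47833 - 3094) + x(-73) = 1/(47833 - 3094) + (-12 - 73 + 6*(-73)²*(-4 - 73))/(3*(-4 - 73)) = 1/44739 + (⅓)*(-12 - 73 + 6*5329*(-77))/(-77) = 1/44739 + (⅓)*(-1/77)*(-12 - 73 - 2461998) = 1/44739 + (⅓)*(-1/77)*(-2462083) = 1/44739 + 2462083/231 = 36717043856/3444903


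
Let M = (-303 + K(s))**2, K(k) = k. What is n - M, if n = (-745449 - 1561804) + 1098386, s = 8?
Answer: -1295892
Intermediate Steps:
M = 87025 (M = (-303 + 8)**2 = (-295)**2 = 87025)
n = -1208867 (n = -2307253 + 1098386 = -1208867)
n - M = -1208867 - 1*87025 = -1208867 - 87025 = -1295892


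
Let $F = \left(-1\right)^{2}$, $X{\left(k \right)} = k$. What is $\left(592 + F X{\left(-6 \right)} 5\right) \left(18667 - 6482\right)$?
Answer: $6847970$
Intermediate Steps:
$F = 1$
$\left(592 + F X{\left(-6 \right)} 5\right) \left(18667 - 6482\right) = \left(592 + 1 \left(-6\right) 5\right) \left(18667 - 6482\right) = \left(592 - 30\right) \left(18667 - 6482\right) = 562 \cdot 12185 = 6847970$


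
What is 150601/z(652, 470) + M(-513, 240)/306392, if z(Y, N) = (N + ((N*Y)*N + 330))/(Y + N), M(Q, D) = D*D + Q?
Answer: 624942542369/459676087700 ≈ 1.3595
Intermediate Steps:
M(Q, D) = Q + D² (M(Q, D) = D² + Q = Q + D²)
z(Y, N) = (330 + N + Y*N²)/(N + Y) (z(Y, N) = (N + (Y*N² + 330))/(N + Y) = (N + (330 + Y*N²))/(N + Y) = (330 + N + Y*N²)/(N + Y))
150601/z(652, 470) + M(-513, 240)/306392 = 150601/(((330 + 470 + 652*470²)/(470 + 652))) + (-513 + 240²)/306392 = 150601/(((330 + 470 + 652*220900)/1122)) + (-513 + 57600)*(1/306392) = 150601/(((330 + 470 + 144026800)/1122)) + 57087*(1/306392) = 150601/(((1/1122)*144027600)) + 57087/306392 = 150601/(24004600/187) + 57087/306392 = 150601*(187/24004600) + 57087/306392 = 28162387/24004600 + 57087/306392 = 624942542369/459676087700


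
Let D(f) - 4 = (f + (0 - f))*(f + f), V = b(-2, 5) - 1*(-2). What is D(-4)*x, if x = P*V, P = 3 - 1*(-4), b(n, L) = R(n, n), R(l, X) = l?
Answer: 0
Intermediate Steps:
b(n, L) = n
P = 7 (P = 3 + 4 = 7)
V = 0 (V = -2 - 1*(-2) = -2 + 2 = 0)
D(f) = 4 (D(f) = 4 + (f + (0 - f))*(f + f) = 4 + (f - f)*(2*f) = 4 + 0*(2*f) = 4 + 0 = 4)
x = 0 (x = 7*0 = 0)
D(-4)*x = 4*0 = 0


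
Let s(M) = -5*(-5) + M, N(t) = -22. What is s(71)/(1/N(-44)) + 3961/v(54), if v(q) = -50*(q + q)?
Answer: -11408761/5400 ≈ -2112.7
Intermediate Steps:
v(q) = -100*q
s(M) = 25 + M
s(71)/(1/N(-44)) + 3961/v(54) = (25 + 71)/(1/(-22)) + 3961/((-100*54)) = 96/(-1/22) + 3961/(-5400) = 96*(-22) + 3961*(-1/5400) = -2112 - 3961/5400 = -11408761/5400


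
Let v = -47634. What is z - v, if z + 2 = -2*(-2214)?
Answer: 52060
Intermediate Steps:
z = 4426 (z = -2 - 2*(-2214) = -2 + 4428 = 4426)
z - v = 4426 - 1*(-47634) = 4426 + 47634 = 52060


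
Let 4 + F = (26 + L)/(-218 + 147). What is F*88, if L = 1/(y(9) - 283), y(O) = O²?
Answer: -2755236/7171 ≈ -384.22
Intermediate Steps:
L = -1/202 (L = 1/(9² - 283) = 1/(81 - 283) = 1/(-202) = -1/202 ≈ -0.0049505)
F = -62619/14342 (F = -4 + (26 - 1/202)/(-218 + 147) = -4 + (5251/202)/(-71) = -4 + (5251/202)*(-1/71) = -4 - 5251/14342 = -62619/14342 ≈ -4.3661)
F*88 = -62619/14342*88 = -2755236/7171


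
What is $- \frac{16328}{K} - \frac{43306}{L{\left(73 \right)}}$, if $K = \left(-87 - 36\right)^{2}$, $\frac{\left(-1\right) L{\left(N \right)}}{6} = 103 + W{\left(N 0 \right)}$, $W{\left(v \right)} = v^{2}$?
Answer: $\frac{107514295}{1558287} \approx 68.995$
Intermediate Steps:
$L{\left(N \right)} = -618$ ($L{\left(N \right)} = - 6 \left(103 + \left(N 0\right)^{2}\right) = - 6 \left(103 + 0^{2}\right) = - 6 \left(103 + 0\right) = \left(-6\right) 103 = -618$)
$K = 15129$ ($K = \left(-123\right)^{2} = 15129$)
$- \frac{16328}{K} - \frac{43306}{L{\left(73 \right)}} = - \frac{16328}{15129} - \frac{43306}{-618} = \left(-16328\right) \frac{1}{15129} - - \frac{21653}{309} = - \frac{16328}{15129} + \frac{21653}{309} = \frac{107514295}{1558287}$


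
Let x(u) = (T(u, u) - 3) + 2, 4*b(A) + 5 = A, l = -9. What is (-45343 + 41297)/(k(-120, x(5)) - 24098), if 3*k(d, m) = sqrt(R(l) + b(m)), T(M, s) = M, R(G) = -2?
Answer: 390002032/2322854417 + 8092*I/2322854417 ≈ 0.1679 + 3.4836e-6*I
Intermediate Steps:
b(A) = -5/4 + A/4
x(u) = -1 + u (x(u) = (u - 3) + 2 = (-3 + u) + 2 = -1 + u)
k(d, m) = sqrt(-13/4 + m/4)/3 (k(d, m) = sqrt(-2 + (-5/4 + m/4))/3 = sqrt(-13/4 + m/4)/3)
(-45343 + 41297)/(k(-120, x(5)) - 24098) = (-45343 + 41297)/(sqrt(-13 + (-1 + 5))/6 - 24098) = -4046/(sqrt(-13 + 4)/6 - 24098) = -4046/(sqrt(-9)/6 - 24098) = -4046/((3*I)/6 - 24098) = -4046/(I/2 - 24098) = -4046*4*(-24098 - I/2)/2322854417 = -16184*(-24098 - I/2)/2322854417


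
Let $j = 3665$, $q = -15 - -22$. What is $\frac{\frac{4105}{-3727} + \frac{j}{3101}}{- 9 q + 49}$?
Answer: $- \frac{464925}{80901989} \approx -0.0057468$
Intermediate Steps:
$q = 7$ ($q = -15 + 22 = 7$)
$\frac{\frac{4105}{-3727} + \frac{j}{3101}}{- 9 q + 49} = \frac{\frac{4105}{-3727} + \frac{3665}{3101}}{\left(-9\right) 7 + 49} = \frac{4105 \left(- \frac{1}{3727}\right) + 3665 \cdot \frac{1}{3101}}{-63 + 49} = \frac{- \frac{4105}{3727} + \frac{3665}{3101}}{-14} = \frac{929850}{11557427} \left(- \frac{1}{14}\right) = - \frac{464925}{80901989}$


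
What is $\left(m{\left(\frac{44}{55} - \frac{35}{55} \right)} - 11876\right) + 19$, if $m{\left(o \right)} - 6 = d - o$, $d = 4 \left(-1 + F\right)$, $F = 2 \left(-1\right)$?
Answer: $- \frac{652474}{55} \approx -11863.0$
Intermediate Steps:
$F = -2$
$d = -12$ ($d = 4 \left(-1 - 2\right) = 4 \left(-3\right) = -12$)
$m{\left(o \right)} = -6 - o$ ($m{\left(o \right)} = 6 - \left(12 + o\right) = -6 - o$)
$\left(m{\left(\frac{44}{55} - \frac{35}{55} \right)} - 11876\right) + 19 = \left(\left(-6 - \left(\frac{44}{55} - \frac{35}{55}\right)\right) - 11876\right) + 19 = \left(\left(-6 - \left(44 \cdot \frac{1}{55} - \frac{7}{11}\right)\right) - 11876\right) + 19 = \left(\left(-6 - \left(\frac{4}{5} - \frac{7}{11}\right)\right) - 11876\right) + 19 = \left(\left(-6 - \frac{9}{55}\right) - 11876\right) + 19 = \left(- \frac{339}{55} - 11876\right) + 19 = - \frac{653519}{55} + 19 = - \frac{652474}{55}$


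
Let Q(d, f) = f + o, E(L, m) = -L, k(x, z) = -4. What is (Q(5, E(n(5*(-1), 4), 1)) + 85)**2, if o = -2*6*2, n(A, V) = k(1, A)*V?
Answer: 5929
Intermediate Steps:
n(A, V) = -4*V
o = -24 (o = -12*2 = -24)
Q(d, f) = -24 + f (Q(d, f) = f - 24 = -24 + f)
(Q(5, E(n(5*(-1), 4), 1)) + 85)**2 = ((-24 - (-4)*4) + 85)**2 = ((-24 - 1*(-16)) + 85)**2 = ((-24 + 16) + 85)**2 = (-8 + 85)**2 = 77**2 = 5929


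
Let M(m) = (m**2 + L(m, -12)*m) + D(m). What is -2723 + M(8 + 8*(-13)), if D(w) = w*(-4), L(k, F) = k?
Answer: 16093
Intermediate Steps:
D(w) = -4*w
M(m) = -4*m + 2*m**2 (M(m) = (m**2 + m*m) - 4*m = (m**2 + m**2) - 4*m = 2*m**2 - 4*m = -4*m + 2*m**2)
-2723 + M(8 + 8*(-13)) = -2723 + 2*(8 + 8*(-13))*(-2 + (8 + 8*(-13))) = -2723 + 2*(8 - 104)*(-2 + (8 - 104)) = -2723 + 2*(-96)*(-2 - 96) = -2723 + 2*(-96)*(-98) = -2723 + 18816 = 16093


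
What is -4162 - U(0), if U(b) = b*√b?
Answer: -4162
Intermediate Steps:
U(b) = b^(3/2)
-4162 - U(0) = -4162 - 0^(3/2) = -4162 - 1*0 = -4162 + 0 = -4162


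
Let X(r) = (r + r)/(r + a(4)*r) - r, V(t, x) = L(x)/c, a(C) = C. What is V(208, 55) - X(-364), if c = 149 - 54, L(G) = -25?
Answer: -34643/95 ≈ -364.66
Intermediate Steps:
c = 95
V(t, x) = -5/19 (V(t, x) = -25/95 = -25*1/95 = -5/19)
X(r) = 2/5 - r (X(r) = (r + r)/(r + 4*r) - r = (2*r)/((5*r)) - r = (2*r)*(1/(5*r)) - r = 2/5 - r)
V(208, 55) - X(-364) = -5/19 - (2/5 - 1*(-364)) = -5/19 - (2/5 + 364) = -5/19 - 1*1822/5 = -5/19 - 1822/5 = -34643/95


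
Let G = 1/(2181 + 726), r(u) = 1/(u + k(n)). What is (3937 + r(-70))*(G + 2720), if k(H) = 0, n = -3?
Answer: 242121502461/22610 ≈ 1.0709e+7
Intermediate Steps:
r(u) = 1/u (r(u) = 1/(u + 0) = 1/u)
G = 1/2907 ≈ 0.00034400
(3937 + r(-70))*(G + 2720) = (3937 + 1/(-70))*(1/2907 + 2720) = (3937 - 1/70)*(7907041/2907) = (275589/70)*(7907041/2907) = 242121502461/22610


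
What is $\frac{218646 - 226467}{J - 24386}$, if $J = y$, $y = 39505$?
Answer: $- \frac{7821}{15119} \approx -0.5173$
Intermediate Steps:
$J = 39505$
$\frac{218646 - 226467}{J - 24386} = \frac{218646 - 226467}{39505 - 24386} = - \frac{7821}{15119}$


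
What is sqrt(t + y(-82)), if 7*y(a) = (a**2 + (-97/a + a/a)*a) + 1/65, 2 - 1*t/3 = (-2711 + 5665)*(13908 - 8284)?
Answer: 2*I*sqrt(2579477000555)/455 ≈ 7059.7*I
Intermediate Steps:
t = -49839882 (t = 6 - 3*(-2711 + 5665)*(13908 - 8284) = 6 - 8862*5624 = 6 - 3*16613296 = 6 - 49839888 = -49839882)
y(a) = 1/455 + a**2/7 + a*(1 - 97/a)/7 (y(a) = ((a**2 + (-97/a + a/a)*a) + 1/65)/7 = ((a**2 + (-97/a + 1)*a) + 1/65)/7 = ((a**2 + (1 - 97/a)*a) + 1/65)/7 = ((a**2 + a*(1 - 97/a)) + 1/65)/7 = (1/65 + a**2 + a*(1 - 97/a))/7 = 1/455 + a**2/7 + a*(1 - 97/a)/7)
sqrt(t + y(-82)) = sqrt(-49839882 + (-6304/455 + (1/7)*(-82) + (1/7)*(-82)**2)) = sqrt(-49839882 + (-6304/455 - 82/7 + (1/7)*6724)) = sqrt(-49839882 + (-6304/455 - 82/7 + 6724/7)) = sqrt(-49839882 + 425426/455) = sqrt(-22676720884/455) = 2*I*sqrt(2579477000555)/455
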